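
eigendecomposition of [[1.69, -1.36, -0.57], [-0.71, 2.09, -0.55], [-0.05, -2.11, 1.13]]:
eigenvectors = [[0.35, -0.64, 0.56], [-0.64, -0.23, 0.38], [0.69, 0.73, 0.74]]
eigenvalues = [3.07, 1.85, -0.0]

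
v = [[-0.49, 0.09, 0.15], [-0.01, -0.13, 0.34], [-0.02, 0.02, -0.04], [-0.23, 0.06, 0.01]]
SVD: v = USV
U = [[-0.90, 0.11, 0.41], [-0.19, -0.96, -0.18], [-0.01, 0.13, -0.27], [-0.39, 0.22, -0.85]]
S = [0.58, 0.36, 0.0]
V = [[0.92, -0.14, -0.35], [-0.27, 0.42, -0.87], [0.27, 0.90, 0.35]]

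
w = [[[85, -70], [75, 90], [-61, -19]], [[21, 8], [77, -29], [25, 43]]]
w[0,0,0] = 85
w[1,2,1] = 43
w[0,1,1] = 90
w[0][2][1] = -19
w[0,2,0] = -61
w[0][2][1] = -19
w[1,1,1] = -29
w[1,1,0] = 77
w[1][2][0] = 25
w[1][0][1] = 8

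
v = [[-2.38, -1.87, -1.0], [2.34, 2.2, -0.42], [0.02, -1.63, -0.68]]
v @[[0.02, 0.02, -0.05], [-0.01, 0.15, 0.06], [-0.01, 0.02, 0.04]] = [[-0.02, -0.35, -0.03],[0.03, 0.37, -0.00],[0.02, -0.26, -0.13]]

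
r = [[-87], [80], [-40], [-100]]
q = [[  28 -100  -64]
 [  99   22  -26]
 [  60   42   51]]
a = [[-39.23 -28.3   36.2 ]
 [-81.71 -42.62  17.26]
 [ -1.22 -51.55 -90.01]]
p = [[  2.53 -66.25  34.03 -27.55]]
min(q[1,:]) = -26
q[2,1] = 42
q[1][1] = 22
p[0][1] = -66.25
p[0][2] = 34.03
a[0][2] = 36.2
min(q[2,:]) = 42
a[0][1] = -28.3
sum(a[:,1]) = -122.47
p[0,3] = -27.55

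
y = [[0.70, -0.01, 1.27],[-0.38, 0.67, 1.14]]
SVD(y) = [[-0.74, -0.67], [-0.67, 0.74]] @ diag([1.7826206031413443, 0.9045240656035579]) @ [[-0.15, -0.25, -0.96], [-0.83, 0.55, -0.02]]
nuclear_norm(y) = 2.69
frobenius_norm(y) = 2.00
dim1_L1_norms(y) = [1.98, 2.19]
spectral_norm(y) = 1.78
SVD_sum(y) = [[0.19, 0.33, 1.26], [0.18, 0.3, 1.15]] + [[0.51, -0.34, 0.01], [-0.56, 0.37, -0.01]]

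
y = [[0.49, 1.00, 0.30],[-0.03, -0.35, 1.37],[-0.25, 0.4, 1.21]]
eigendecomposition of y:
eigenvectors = [[(0.85+0j), 0.85-0.00j, (0.58+0j)], [(0.36+0.05j), (0.36-0.05j), (-0.78+0j)], [0.38+0.08j, (0.38-0.08j), (0.23+0j)]]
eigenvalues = [(1.04+0.09j), (1.04-0.09j), (-0.74+0j)]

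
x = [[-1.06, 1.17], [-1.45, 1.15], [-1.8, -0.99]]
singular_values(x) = [2.62, 1.81]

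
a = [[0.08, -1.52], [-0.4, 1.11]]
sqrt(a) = [[(0.28+0.45j),(-1.01+0.47j)], [(-0.26+0.12j),(0.96+0.13j)]]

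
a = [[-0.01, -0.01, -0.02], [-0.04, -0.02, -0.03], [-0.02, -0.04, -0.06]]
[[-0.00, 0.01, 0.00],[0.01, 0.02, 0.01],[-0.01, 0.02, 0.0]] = a@ [[-0.35,-0.23,-0.26], [0.34,0.32,0.45], [0.07,-0.43,-0.23]]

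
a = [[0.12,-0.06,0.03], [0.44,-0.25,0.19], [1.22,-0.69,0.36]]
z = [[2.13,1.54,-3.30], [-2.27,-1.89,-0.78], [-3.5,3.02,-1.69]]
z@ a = [[-3.09, 1.76, -0.83], [-2.06, 1.15, -0.71], [-1.15, 0.62, -0.14]]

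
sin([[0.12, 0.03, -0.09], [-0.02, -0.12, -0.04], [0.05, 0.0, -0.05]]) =[[0.12, 0.03, -0.09],[-0.02, -0.12, -0.04],[0.05, 0.0, -0.05]]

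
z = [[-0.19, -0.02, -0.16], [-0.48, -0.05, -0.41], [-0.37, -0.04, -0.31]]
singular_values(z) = [0.84, 0.0, 0.0]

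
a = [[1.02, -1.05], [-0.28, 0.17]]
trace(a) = 1.19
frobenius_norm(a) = 1.50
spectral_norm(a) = 1.50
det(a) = -0.12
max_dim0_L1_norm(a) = 1.3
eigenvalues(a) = [1.28, -0.09]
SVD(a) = [[-0.98, 0.21], [0.21, 0.98]] @ diag([1.4979044498183038, 0.08051247862614261]) @ [[-0.71, 0.71],[-0.71, -0.71]]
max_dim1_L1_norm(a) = 2.07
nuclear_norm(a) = 1.58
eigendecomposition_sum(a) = [[1.04, -0.98], [-0.26, 0.25]] + [[-0.02,-0.07], [-0.02,-0.08]]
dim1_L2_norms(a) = [1.46, 0.33]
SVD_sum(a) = [[1.03, -1.04], [-0.22, 0.23]] + [[-0.01, -0.01], [-0.06, -0.06]]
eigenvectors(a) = [[0.97, 0.69], [-0.24, 0.73]]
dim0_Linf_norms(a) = [1.02, 1.05]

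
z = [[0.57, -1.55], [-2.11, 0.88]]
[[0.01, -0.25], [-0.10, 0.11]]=z @ [[0.05, 0.02], [0.01, 0.17]]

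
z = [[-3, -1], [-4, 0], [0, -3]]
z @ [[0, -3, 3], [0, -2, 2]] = [[0, 11, -11], [0, 12, -12], [0, 6, -6]]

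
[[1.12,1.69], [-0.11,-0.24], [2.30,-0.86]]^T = [[1.12, -0.11, 2.30], [1.69, -0.24, -0.86]]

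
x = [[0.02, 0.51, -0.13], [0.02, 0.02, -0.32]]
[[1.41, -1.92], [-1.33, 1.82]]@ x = [[-0.01, 0.68, 0.43],  [0.01, -0.64, -0.41]]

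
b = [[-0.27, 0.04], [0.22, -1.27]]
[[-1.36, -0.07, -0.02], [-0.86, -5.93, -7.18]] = b @ [[5.27, 0.99, 0.92], [1.59, 4.84, 5.81]]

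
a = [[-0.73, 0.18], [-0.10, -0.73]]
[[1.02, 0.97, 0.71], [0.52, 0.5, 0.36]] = a@[[-1.52, -1.45, -1.06], [-0.51, -0.49, -0.35]]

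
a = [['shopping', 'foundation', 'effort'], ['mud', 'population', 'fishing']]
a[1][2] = 'fishing'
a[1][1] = 'population'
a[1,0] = 'mud'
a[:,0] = ['shopping', 'mud']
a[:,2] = ['effort', 'fishing']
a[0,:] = ['shopping', 'foundation', 'effort']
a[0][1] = 'foundation'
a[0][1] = 'foundation'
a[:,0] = ['shopping', 'mud']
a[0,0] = 'shopping'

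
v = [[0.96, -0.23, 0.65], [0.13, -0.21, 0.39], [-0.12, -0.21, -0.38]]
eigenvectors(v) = [[(0.99+0j),0.28-0.25j,0.28+0.25j],  [(0.08+0j),(0.7+0j),(0.7-0j)],  [-0.11+0.00j,(-0.17+0.58j),-0.17-0.58j]]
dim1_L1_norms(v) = [1.84, 0.73, 0.71]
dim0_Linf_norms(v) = [0.96, 0.23, 0.65]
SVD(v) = [[-0.93,  0.30,  -0.23],[-0.3,  -0.22,  0.93],[0.23,  0.93,  0.3]] @ diag([1.2706109730191235, 0.3586089081111716, 0.2644757196165848]) @ [[-0.75,0.18,-0.63], [0.42,-0.61,-0.67], [-0.51,-0.77,0.38]]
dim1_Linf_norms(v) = [0.96, 0.39, 0.38]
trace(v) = 0.37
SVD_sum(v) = [[0.88,-0.21,0.75], [0.29,-0.07,0.24], [-0.22,0.05,-0.19]] + [[0.05,-0.07,-0.07],[-0.03,0.05,0.05],[0.14,-0.2,-0.22]] + [[0.03, 0.05, -0.02], [-0.12, -0.19, 0.09], [-0.04, -0.06, 0.03]]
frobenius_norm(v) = 1.35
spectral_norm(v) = 1.27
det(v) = 0.12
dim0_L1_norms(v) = [1.21, 0.65, 1.42]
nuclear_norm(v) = 1.89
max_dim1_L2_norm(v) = 1.18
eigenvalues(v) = [(0.87+0j), (-0.25+0.28j), (-0.25-0.28j)]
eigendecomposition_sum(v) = [[(0.94+0j), (-0.28-0j), (0.4+0j)],  [(0.08+0j), (-0.02-0j), 0.03+0.00j],  [(-0.1-0j), 0.03+0.00j, -0.04+0.00j]] + [[0.01-0.01j, (0.02+0.1j), (0.12-0j)], [0.03+0.00j, (-0.09+0.17j), 0.18+0.15j], [-0.01+0.02j, (-0.12-0.12j), (-0.17+0.11j)]] + [[(0.01+0.01j),(0.02-0.1j),0.12+0.00j], [0.03-0.00j,-0.09-0.17j,(0.18-0.15j)], [-0.01-0.02j,(-0.12+0.12j),(-0.17-0.11j)]]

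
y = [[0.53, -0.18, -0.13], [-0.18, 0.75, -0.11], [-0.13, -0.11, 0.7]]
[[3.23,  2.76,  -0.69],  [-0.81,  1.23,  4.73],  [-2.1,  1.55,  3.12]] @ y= [[1.30, 1.56, -1.21], [-1.27, 0.55, 3.28], [-1.80, 1.2, 2.29]]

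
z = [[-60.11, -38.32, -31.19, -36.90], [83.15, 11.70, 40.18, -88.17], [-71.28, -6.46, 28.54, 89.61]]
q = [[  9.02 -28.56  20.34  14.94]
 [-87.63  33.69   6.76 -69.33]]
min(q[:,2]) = 6.76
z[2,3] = 89.61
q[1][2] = 6.76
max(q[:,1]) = 33.69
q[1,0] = -87.63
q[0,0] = 9.02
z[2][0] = -71.28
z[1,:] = [83.15, 11.7, 40.18, -88.17]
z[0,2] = -31.19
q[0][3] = 14.94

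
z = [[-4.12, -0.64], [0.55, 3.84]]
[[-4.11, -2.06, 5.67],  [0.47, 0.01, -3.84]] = z@ [[1.00, 0.51, -1.25], [-0.02, -0.07, -0.82]]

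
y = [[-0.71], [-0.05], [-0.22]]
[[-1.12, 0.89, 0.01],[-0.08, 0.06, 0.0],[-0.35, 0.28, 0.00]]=y @[[1.58, -1.25, -0.01]]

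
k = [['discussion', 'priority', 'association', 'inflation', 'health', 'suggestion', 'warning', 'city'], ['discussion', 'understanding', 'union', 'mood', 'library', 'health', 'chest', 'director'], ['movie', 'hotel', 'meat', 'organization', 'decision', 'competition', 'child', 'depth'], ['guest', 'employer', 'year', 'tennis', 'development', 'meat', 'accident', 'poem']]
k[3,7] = 'poem'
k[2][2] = 'meat'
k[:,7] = ['city', 'director', 'depth', 'poem']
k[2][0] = 'movie'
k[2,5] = 'competition'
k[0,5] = 'suggestion'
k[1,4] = 'library'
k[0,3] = 'inflation'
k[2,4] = 'decision'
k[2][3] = 'organization'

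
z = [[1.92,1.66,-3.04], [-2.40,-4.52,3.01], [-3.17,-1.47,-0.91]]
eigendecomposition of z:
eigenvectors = [[0.76+0.00j, -0.14+0.18j, -0.14-0.18j], [-0.44+0.00j, 0.87+0.00j, (0.87-0j)], [(-0.47+0j), 0.28+0.33j, (0.28-0.33j)]]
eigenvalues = [(2.84+0j), (-3.17+0.64j), (-3.17-0.64j)]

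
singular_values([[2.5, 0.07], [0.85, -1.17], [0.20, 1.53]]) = [2.66, 1.91]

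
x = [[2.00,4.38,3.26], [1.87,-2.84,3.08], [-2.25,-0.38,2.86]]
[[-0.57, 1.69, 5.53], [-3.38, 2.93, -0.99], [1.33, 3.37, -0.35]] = x @ [[-0.89,-0.27,0.36], [0.41,-0.19,0.89], [-0.18,0.94,0.28]]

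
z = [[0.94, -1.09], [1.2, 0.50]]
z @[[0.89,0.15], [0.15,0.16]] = [[0.67,-0.03], [1.14,0.26]]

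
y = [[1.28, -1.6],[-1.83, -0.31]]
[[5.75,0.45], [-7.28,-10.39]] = y@[[4.04,5.04], [-0.36,3.75]]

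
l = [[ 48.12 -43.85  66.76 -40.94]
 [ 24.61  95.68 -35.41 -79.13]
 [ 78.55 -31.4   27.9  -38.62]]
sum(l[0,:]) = 30.090000000000003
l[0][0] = 48.12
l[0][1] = -43.85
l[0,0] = 48.12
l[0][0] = 48.12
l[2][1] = -31.4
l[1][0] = 24.61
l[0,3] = -40.94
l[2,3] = -38.62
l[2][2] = 27.9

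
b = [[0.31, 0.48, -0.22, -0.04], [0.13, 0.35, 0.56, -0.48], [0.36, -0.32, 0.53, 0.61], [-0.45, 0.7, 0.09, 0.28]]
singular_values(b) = [1.07, 0.84, 0.78, 0.53]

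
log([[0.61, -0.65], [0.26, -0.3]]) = [[0.40-2.09j, (-3.62+5.24j)], [1.45-2.09j, (-4.66+5.24j)]]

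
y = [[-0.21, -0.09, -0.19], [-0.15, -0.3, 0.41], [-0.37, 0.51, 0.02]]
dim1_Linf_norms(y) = [0.21, 0.41, 0.51]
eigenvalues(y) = [0.46, -0.32, -0.63]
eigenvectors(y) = [[-0.3, 0.86, 0.14], [0.5, 0.43, -0.74], [0.82, 0.29, 0.66]]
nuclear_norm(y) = 1.44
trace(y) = -0.49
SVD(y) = [[-0.09, 0.03, -1.00], [0.48, -0.88, -0.07], [-0.87, -0.48, 0.07]] @ diag([0.6699854487085185, 0.4820715485427666, 0.29159307365646453]) @ [[0.41, -0.87, 0.29], [0.63, 0.03, -0.78], [0.66, 0.50, 0.56]]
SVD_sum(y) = [[-0.03, 0.05, -0.02], [0.13, -0.28, 0.09], [-0.24, 0.51, -0.17]] + [[0.01, 0.0, -0.01], [-0.27, -0.01, 0.33], [-0.15, -0.01, 0.18]] + [[-0.19, -0.14, -0.16], [-0.01, -0.01, -0.01], [0.01, 0.01, 0.01]]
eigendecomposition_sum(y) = [[0.07, -0.07, -0.10], [-0.12, 0.12, 0.16], [-0.19, 0.2, 0.27]] + [[-0.26, -0.09, -0.04], [-0.13, -0.04, -0.02], [-0.09, -0.03, -0.01]] + [[-0.02, 0.07, -0.05], [0.1, -0.38, 0.27], [-0.09, 0.34, -0.24]]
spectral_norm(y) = 0.67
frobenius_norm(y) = 0.88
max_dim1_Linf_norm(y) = 0.51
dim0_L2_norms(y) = [0.45, 0.6, 0.45]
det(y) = 0.09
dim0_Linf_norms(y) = [0.37, 0.51, 0.41]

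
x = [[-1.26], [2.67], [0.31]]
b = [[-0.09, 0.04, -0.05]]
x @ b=[[0.11, -0.05, 0.06], [-0.24, 0.11, -0.13], [-0.03, 0.01, -0.02]]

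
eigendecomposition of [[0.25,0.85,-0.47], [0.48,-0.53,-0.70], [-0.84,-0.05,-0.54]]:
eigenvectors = [[(0.78+0j), -0.27+0.35j, (-0.27-0.35j)], [0.45+0.00j, (-0.15-0.61j), -0.15+0.61j], [-0.44+0.00j, -0.63+0.00j, (-0.63-0j)]]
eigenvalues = [(1+0j), (-0.91+0.42j), (-0.91-0.42j)]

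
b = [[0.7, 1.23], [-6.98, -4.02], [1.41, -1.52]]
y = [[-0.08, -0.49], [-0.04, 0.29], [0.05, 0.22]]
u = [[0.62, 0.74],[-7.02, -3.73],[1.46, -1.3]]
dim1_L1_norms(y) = [0.57, 0.33, 0.27]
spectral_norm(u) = 8.03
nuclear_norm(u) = 9.89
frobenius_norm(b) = 8.44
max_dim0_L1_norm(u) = 9.1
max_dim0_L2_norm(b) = 7.16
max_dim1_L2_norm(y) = 0.5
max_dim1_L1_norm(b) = 11.0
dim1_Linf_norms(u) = [0.74, 7.02, 1.46]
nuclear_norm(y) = 0.69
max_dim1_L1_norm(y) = 0.57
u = y + b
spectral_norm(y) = 0.61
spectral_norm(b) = 8.16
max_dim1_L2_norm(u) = 7.95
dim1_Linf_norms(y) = [0.49, 0.29, 0.22]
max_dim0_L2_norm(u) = 7.2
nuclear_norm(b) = 10.30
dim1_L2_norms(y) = [0.5, 0.29, 0.23]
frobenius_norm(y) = 0.62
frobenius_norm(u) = 8.24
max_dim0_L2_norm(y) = 0.61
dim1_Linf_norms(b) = [1.23, 6.98, 1.52]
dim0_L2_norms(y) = [0.1, 0.61]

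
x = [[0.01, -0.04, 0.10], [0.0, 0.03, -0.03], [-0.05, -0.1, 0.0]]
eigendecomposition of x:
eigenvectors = [[(-0.87+0j), (-0.87-0j), (-0.89+0j)], [0.25-0.04j, (0.25+0.04j), 0.45+0.00j], [0.14-0.40j, 0.14+0.40j, 0.00+0.00j]]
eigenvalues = [(0.01+0.04j), (0.01-0.04j), (0.03+0j)]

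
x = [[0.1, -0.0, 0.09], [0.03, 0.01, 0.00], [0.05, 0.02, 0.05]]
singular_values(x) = [0.15, 0.02, 0.02]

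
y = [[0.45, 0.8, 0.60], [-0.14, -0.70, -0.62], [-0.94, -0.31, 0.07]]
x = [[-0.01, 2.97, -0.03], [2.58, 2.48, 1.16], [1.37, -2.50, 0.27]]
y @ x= [[2.88, 1.82, 1.08], [-2.65, -0.60, -0.98], [-0.69, -3.74, -0.31]]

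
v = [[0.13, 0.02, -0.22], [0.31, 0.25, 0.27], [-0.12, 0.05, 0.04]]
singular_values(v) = [0.48, 0.27, 0.09]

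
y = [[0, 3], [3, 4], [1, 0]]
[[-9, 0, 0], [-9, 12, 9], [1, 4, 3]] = y @ [[1, 4, 3], [-3, 0, 0]]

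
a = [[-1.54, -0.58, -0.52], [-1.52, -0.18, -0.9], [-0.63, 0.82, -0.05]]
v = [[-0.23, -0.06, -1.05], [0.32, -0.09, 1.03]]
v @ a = [[1.11, -0.72, 0.23],[-1.0, 0.68, -0.14]]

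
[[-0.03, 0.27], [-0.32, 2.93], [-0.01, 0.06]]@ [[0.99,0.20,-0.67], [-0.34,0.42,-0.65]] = [[-0.12,0.11,-0.16], [-1.31,1.17,-1.69], [-0.03,0.02,-0.03]]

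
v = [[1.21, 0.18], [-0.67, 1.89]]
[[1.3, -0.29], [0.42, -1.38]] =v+[[0.09, -0.47], [1.09, -3.27]]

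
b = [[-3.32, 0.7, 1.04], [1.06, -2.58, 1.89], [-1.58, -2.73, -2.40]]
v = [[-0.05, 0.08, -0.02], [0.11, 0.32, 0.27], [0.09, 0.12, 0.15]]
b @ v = [[0.34, 0.08, 0.41], [-0.17, -0.51, -0.43], [-0.44, -1.29, -1.07]]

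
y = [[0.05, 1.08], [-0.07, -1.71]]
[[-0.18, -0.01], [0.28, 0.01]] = y@ [[-0.05, -0.10],[-0.16, -0.0]]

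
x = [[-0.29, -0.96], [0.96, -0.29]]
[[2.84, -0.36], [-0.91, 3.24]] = x @[[-1.69, 3.2], [-2.45, -0.59]]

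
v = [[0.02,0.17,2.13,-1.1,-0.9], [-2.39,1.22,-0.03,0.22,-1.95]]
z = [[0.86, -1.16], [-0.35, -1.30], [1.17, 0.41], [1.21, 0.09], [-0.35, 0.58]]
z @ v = [[2.79, -1.27, 1.87, -1.2, 1.49], [3.10, -1.65, -0.71, 0.10, 2.85], [-0.96, 0.7, 2.48, -1.2, -1.85], [-0.19, 0.32, 2.57, -1.31, -1.26], [-1.39, 0.65, -0.76, 0.51, -0.82]]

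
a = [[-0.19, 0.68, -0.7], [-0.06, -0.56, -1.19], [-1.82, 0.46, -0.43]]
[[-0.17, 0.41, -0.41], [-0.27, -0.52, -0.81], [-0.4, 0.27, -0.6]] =a@[[0.17,0.01,0.21], [0.01,0.71,0.10], [0.21,0.1,0.62]]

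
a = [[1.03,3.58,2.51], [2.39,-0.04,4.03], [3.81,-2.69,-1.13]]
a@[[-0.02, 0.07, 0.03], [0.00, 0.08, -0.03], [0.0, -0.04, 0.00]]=[[-0.02, 0.26, -0.08], [-0.05, 0.0, 0.07], [-0.08, 0.10, 0.20]]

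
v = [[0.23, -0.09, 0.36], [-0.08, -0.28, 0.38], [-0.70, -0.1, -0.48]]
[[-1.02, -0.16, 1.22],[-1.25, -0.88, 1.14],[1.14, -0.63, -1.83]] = v@[[0.51, 1.11, 2.34], [0.07, 1.86, -3.28], [-3.14, -0.70, 1.08]]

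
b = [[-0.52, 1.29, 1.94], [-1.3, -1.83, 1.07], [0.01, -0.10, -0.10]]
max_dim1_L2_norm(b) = 2.49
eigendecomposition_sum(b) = [[-0.26+0.84j,(0.64+0.69j),0.97-1.07j], [-0.65-0.61j,(-0.91+0.28j),(0.53+1.37j)], [0.01-0.06j,-0.05-0.03j,(-0.05+0.08j)]] + [[(-0.26-0.84j), 0.64-0.69j, (0.97+1.07j)], [-0.65+0.61j, (-0.91-0.28j), 0.53-1.37j], [(0.01+0.06j), (-0.05+0.03j), (-0.05-0.08j)]] + [[-0.00-0.00j, 0.00-0.00j, (-0.01-0j)], [0j, (-0+0j), 0.00+0.00j], [-0.00-0.00j, -0j, (-0.01-0j)]]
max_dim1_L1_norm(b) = 4.2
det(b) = -0.02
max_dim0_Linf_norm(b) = 1.94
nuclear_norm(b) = 4.88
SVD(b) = [[-0.49, 0.87, 0.06], [-0.87, -0.49, -0.01], [0.02, -0.06, 1.00]] @ diag([2.530425605462128, 2.3449814609400743, 0.0028641000294410816]) @ [[0.55, 0.38, -0.75],[0.08, 0.86, 0.5],[-0.83, 0.33, -0.44]]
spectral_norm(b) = 2.53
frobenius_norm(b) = 3.45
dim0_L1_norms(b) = [1.83, 3.22, 3.11]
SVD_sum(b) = [[-0.68, -0.47, 0.93], [-1.21, -0.84, 1.64], [0.02, 0.02, -0.03]] + [[0.16, 1.76, 1.01],[-0.09, -0.99, -0.57],[-0.01, -0.12, -0.07]] + [[-0.0, 0.0, -0.00],  [0.0, -0.0, 0.0],  [-0.00, 0.0, -0.00]]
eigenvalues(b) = [(-1.22+1.2j), (-1.22-1.2j), (-0.01+0j)]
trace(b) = -2.45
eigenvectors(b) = [[-0.31-0.63j, -0.31+0.63j, (0.83+0j)], [0.71+0.00j, (0.71-0j), (-0.33+0j)], [(0.03+0.04j), (0.03-0.04j), 0.44+0.00j]]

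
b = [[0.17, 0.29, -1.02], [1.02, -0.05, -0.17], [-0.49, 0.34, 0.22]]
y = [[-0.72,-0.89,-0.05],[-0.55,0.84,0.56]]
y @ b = [[-1.01, -0.18, 0.87], [0.49, -0.01, 0.54]]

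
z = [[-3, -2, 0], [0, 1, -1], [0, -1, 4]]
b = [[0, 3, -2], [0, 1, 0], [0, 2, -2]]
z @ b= [[0, -11, 6], [0, -1, 2], [0, 7, -8]]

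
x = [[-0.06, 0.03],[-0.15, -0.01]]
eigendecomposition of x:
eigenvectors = [[-0.15+0.38j, -0.15-0.38j], [-0.91+0.00j, (-0.91-0j)]]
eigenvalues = [(-0.03+0.06j), (-0.03-0.06j)]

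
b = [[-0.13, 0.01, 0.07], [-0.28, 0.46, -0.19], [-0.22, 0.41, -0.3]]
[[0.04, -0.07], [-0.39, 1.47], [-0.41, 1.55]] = b@[[-0.10, -0.3],  [-0.70, 2.25],  [0.5, -1.86]]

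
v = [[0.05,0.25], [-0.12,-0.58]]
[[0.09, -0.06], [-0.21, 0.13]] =v@[[-0.21, -0.46],[0.41, -0.13]]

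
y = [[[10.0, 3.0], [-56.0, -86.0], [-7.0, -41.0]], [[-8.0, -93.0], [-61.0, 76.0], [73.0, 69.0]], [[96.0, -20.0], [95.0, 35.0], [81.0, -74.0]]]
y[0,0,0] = 10.0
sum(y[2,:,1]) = -59.0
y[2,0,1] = -20.0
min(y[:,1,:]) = -86.0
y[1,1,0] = -61.0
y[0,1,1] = -86.0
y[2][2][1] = -74.0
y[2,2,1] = -74.0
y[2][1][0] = 95.0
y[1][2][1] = 69.0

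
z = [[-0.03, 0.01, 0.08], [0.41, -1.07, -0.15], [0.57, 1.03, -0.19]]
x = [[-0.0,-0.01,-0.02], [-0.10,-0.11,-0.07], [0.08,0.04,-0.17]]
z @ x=[[0.01, 0.00, -0.01], [0.1, 0.11, 0.09], [-0.12, -0.13, -0.05]]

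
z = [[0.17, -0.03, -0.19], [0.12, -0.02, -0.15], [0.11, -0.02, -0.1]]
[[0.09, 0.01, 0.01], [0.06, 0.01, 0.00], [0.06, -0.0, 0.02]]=z @ [[0.59,-0.23,0.52], [-0.1,0.11,-0.11], [0.06,-0.26,0.43]]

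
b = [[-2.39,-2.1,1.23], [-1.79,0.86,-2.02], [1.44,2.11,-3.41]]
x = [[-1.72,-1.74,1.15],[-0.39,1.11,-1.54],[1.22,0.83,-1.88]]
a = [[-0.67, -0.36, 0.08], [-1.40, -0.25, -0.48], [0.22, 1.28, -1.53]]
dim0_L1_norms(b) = [5.62, 5.07, 6.66]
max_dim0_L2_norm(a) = 1.61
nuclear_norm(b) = 8.93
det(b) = 9.58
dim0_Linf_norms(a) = [1.4, 1.28, 1.53]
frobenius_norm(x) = 4.10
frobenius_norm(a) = 2.62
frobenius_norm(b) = 6.15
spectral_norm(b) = 5.35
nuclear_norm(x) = 5.94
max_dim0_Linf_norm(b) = 3.41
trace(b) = -4.94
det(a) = 0.00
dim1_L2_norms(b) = [3.41, 2.83, 4.26]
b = a + x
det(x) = 4.01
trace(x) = -2.49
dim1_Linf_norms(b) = [2.39, 2.02, 3.41]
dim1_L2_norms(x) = [2.7, 1.94, 2.39]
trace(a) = -2.45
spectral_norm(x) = 3.77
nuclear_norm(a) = 3.68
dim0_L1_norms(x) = [3.33, 3.68, 4.57]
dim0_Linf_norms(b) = [2.39, 2.11, 3.41]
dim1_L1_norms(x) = [4.61, 3.04, 3.93]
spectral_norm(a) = 2.04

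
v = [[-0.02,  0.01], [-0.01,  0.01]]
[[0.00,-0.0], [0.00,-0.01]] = v@[[0.27,-0.82],  [0.66,-1.97]]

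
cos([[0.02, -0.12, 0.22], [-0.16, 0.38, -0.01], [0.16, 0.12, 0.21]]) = [[0.97, 0.01, -0.03], [0.03, 0.92, 0.02], [-0.01, -0.03, 0.96]]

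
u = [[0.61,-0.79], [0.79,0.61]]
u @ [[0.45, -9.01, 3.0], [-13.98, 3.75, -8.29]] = [[11.32, -8.46, 8.38], [-8.17, -4.83, -2.69]]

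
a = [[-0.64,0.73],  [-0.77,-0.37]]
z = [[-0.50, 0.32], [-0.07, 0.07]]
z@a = [[0.07, -0.48], [-0.01, -0.08]]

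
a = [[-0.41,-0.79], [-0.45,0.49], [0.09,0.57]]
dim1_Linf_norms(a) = [0.79, 0.49, 0.57]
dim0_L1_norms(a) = [0.95, 1.85]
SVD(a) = [[0.77, 0.44],[-0.36, 0.90],[-0.52, 0.03]] @ diag([1.103461382399106, 0.5917541529671368]) @ [[-0.18, -0.98],[-0.98, 0.18]]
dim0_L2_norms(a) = [0.62, 1.09]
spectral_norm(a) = 1.10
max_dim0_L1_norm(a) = 1.85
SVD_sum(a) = [[-0.15,  -0.84],[0.07,  0.39],[0.1,  0.57]] + [[-0.26, 0.05],[-0.52, 0.1],[-0.01, 0.0]]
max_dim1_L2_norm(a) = 0.89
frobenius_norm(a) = 1.25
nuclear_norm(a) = 1.70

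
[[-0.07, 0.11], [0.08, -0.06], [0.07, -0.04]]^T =[[-0.07,0.08,0.07],[0.11,-0.06,-0.04]]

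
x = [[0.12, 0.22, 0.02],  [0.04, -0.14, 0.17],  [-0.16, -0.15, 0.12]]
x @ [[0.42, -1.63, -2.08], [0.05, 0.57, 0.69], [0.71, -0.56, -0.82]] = [[0.08, -0.08, -0.11], [0.13, -0.24, -0.32], [0.01, 0.11, 0.13]]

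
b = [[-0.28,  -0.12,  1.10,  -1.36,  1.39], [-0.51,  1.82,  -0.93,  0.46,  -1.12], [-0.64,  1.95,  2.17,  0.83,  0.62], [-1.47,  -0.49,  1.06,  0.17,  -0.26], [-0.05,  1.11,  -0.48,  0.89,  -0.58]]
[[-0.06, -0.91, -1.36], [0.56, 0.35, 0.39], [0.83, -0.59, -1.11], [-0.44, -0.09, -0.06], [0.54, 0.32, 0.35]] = b@[[-0.02, 0.09, 0.15], [0.39, -0.11, -0.26], [-0.20, -0.13, -0.16], [0.28, 0.21, 0.25], [0.42, -0.34, -0.6]]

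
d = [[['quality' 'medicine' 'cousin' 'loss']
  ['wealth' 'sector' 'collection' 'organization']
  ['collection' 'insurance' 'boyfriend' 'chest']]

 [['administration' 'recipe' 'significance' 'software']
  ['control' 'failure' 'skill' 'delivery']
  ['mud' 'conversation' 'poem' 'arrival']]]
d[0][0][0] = 'quality'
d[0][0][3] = 'loss'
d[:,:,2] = [['cousin', 'collection', 'boyfriend'], ['significance', 'skill', 'poem']]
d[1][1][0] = 'control'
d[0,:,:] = [['quality', 'medicine', 'cousin', 'loss'], ['wealth', 'sector', 'collection', 'organization'], ['collection', 'insurance', 'boyfriend', 'chest']]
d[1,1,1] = 'failure'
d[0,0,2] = 'cousin'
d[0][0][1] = 'medicine'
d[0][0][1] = 'medicine'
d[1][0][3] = 'software'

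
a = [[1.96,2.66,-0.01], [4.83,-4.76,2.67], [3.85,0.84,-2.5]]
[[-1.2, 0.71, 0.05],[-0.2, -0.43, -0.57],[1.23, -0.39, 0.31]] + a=[[0.76,3.37,0.04], [4.63,-5.19,2.1], [5.08,0.45,-2.19]]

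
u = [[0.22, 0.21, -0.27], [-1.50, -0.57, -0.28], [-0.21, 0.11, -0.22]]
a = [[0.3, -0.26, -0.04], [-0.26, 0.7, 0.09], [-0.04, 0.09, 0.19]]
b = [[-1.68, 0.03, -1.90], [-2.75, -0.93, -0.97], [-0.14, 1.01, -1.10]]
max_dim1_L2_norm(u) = 1.63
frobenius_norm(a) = 0.88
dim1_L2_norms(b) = [2.54, 3.06, 1.5]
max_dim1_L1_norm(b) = 4.65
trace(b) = -3.71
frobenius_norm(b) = 4.25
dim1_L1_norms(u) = [0.7, 2.35, 0.54]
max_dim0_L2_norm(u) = 1.53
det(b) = 2.07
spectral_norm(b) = 3.84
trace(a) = 1.19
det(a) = 0.03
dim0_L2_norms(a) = [0.4, 0.75, 0.21]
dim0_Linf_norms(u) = [1.5, 0.57, 0.28]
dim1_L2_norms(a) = [0.4, 0.75, 0.21]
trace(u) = -0.57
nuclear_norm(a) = 1.19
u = a @ b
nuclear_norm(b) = 5.93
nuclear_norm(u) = 2.15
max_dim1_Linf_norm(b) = 2.75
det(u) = 0.05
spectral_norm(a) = 0.84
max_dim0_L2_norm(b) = 3.23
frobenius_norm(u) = 1.71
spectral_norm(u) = 1.66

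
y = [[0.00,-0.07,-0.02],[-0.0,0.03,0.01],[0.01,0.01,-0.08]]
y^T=[[0.0, -0.00, 0.01], [-0.07, 0.03, 0.01], [-0.02, 0.01, -0.08]]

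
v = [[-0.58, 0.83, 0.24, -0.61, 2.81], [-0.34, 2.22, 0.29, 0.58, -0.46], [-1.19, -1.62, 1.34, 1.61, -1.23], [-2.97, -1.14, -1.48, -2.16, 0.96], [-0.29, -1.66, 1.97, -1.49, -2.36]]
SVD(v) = [[0.52,0.07,0.12,0.09,0.84], [0.08,-0.31,0.05,-0.94,0.07], [-0.47,0.13,0.85,-0.02,0.17], [0.33,0.87,0.09,-0.27,-0.25], [-0.63,0.37,-0.5,-0.16,0.44]] @ diag([4.9414684856932825, 4.437517291394076, 2.3453269410291173, 2.0183115543325973, 1.9216892315900802]) @ [[-0.11, 0.41, -0.45, -0.16, 0.77], [-0.62, -0.55, -0.1, -0.55, 0.03], [-0.52, -0.2, 0.03, 0.80, 0.22], [0.57, -0.70, -0.1, 0.09, 0.42], [-0.04, 0.07, 0.88, -0.16, 0.43]]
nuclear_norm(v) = 15.66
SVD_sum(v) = [[-0.28, 1.06, -1.14, -0.41, 1.97], [-0.04, 0.16, -0.17, -0.06, 0.29], [0.26, -0.97, 1.05, 0.38, -1.8], [-0.18, 0.66, -0.72, -0.26, 1.24], [0.34, -1.28, 1.39, 0.50, -2.39]] + [[-0.19, -0.16, -0.03, -0.16, 0.01], [0.85, 0.75, 0.14, 0.75, -0.04], [-0.36, -0.31, -0.06, -0.31, 0.02], [-2.39, -2.11, -0.39, -2.1, 0.12], [-1.02, -0.90, -0.17, -0.89, 0.05]] + [[-0.14, -0.05, 0.01, 0.22, 0.06], [-0.06, -0.02, 0.0, 0.09, 0.02], [-1.05, -0.39, 0.06, 1.60, 0.44], [-0.11, -0.04, 0.01, 0.17, 0.05], [0.61, 0.23, -0.04, -0.93, -0.25]] + [[0.10, -0.13, -0.02, 0.02, 0.08], [-1.08, 1.33, 0.19, -0.18, -0.79], [-0.03, 0.03, 0.0, -0.0, -0.02], [-0.31, 0.38, 0.06, -0.05, -0.23], [-0.19, 0.23, 0.03, -0.03, -0.14]] + [[-0.07, 0.12, 1.42, -0.26, 0.7], [-0.01, 0.01, 0.12, -0.02, 0.06], [-0.01, 0.02, 0.28, -0.05, 0.14], [0.02, -0.04, -0.43, 0.08, -0.21], [-0.04, 0.06, 0.75, -0.14, 0.37]]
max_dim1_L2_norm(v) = 4.23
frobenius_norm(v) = 7.57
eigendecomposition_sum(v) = [[(-0.71+0.47j), (0.18+0.29j), -0.46-0.18j, -0.16+0.90j, (1.14+0.45j)], [0.07-0.00j, 0.00-0.03j, 0.02+0.03j, (0.05-0.06j), -0.06-0.08j], [(0.23+0.06j), 0.03-0.09j, (0.05+0.13j), 0.22-0.13j, -0.11-0.32j], [(-1.21-0.3j), -0.14+0.48j, -0.26-0.67j, -1.13+0.73j, (0.65+1.67j)], [-0.08-1.03j, -0.41+0.02j, 0.46-0.38j, (-0.86-0.71j), (-1.15+0.94j)]] + [[-0.71-0.47j, (0.18-0.29j), (-0.46+0.18j), -0.16-0.90j, 1.14-0.45j], [(0.07+0j), 0.03j, (0.02-0.03j), (0.05+0.06j), (-0.06+0.08j)], [0.23-0.06j, (0.03+0.09j), (0.05-0.13j), (0.22+0.13j), -0.11+0.32j], [-1.21+0.30j, -0.14-0.48j, (-0.26+0.67j), (-1.13-0.73j), 0.65-1.67j], [-0.08+1.03j, (-0.41-0.02j), (0.46+0.38j), -0.86+0.71j, (-1.15-0.94j)]] + [[0.38+0.51j, (0.53+0.07j), (0.53-0.47j), (-0.1-0.4j), (0.23+0.32j)],[(-0.08+0.25j), (0.11+0.2j), 0.29+0.06j, 0.11-0.14j, -0.05+0.16j],[(-0.91+0.4j), (-0.29+0.79j), (0.53+0.98j), 0.66-0.02j, (-0.57+0.25j)],[(-0.27-0.45j), (-0.43-0.1j), (-0.48+0.35j), (0.05+0.34j), (-0.17-0.28j)],[(-0.16+0.37j), 0.14+0.32j, 0.43+0.14j, 0.19-0.19j, -0.10+0.23j]] + [[0.38-0.51j, 0.53-0.07j, (0.53+0.47j), -0.10+0.40j, (0.23-0.32j)], [-0.08-0.25j, (0.11-0.2j), 0.29-0.06j, (0.11+0.14j), (-0.05-0.16j)], [-0.91-0.40j, -0.29-0.79j, 0.53-0.98j, (0.66+0.02j), -0.57-0.25j], [-0.27+0.45j, (-0.43+0.1j), -0.48-0.35j, (0.05-0.34j), -0.17+0.28j], [(-0.16-0.37j), (0.14-0.32j), (0.43-0.14j), 0.19+0.19j, -0.10-0.23j]] + [[(0.09-0j), (-0.58-0j), (0.1+0j), -0.07+0.00j, 0.07-0.00j], [-0.32+0.00j, (2+0j), (-0.34-0j), (0.26-0j), (-0.25+0j)], [0.18-0.00j, -1.10-0.00j, 0.19+0.00j, (-0.14+0j), (0.13-0j)], [0.00-0.00j, (-0-0j), 0j, (-0+0j), 0.00-0.00j], [0.18-0.00j, -1.11-0.00j, (0.19+0j), (-0.14+0j), 0.14-0.00j]]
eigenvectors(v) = [[(0.31-0.34j), (0.31+0.34j), -0.10-0.45j, -0.10+0.45j, 0.22+0.00j],[(-0.04+0.01j), (-0.04-0.01j), 0.13-0.15j, (0.13+0.15j), -0.77+0.00j],[-0.13-0.00j, -0.13+0.00j, 0.72+0.00j, (0.72-0j), 0.42+0.00j],[0.68+0.00j, 0.68-0.00j, (0.05+0.38j), (0.05-0.38j), 0.00+0.00j],[(0.17+0.53j), 0.17-0.53j, 0.21-0.20j, 0.21+0.20j, (0.43+0j)]]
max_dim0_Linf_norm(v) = 2.97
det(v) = 199.47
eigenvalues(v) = [(-2.95+2.23j), (-2.95-2.23j), (0.97+2.26j), (0.97-2.26j), (2.41+0j)]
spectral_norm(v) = 4.94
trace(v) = -1.54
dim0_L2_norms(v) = [3.28, 3.51, 2.83, 3.19, 4.01]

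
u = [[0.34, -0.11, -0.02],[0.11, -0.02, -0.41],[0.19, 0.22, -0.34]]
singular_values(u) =[0.6, 0.33, 0.18]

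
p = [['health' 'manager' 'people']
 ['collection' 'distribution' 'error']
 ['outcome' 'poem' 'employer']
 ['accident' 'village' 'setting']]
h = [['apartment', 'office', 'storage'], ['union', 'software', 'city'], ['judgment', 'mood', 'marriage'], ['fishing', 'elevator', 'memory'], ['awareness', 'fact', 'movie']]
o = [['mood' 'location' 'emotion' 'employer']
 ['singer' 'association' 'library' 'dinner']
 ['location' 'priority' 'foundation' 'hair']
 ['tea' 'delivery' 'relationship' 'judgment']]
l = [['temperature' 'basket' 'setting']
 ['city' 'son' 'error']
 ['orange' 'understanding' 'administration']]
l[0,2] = 'setting'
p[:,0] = ['health', 'collection', 'outcome', 'accident']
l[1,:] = ['city', 'son', 'error']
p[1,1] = 'distribution'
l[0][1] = 'basket'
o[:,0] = ['mood', 'singer', 'location', 'tea']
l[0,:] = ['temperature', 'basket', 'setting']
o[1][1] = 'association'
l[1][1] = 'son'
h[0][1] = 'office'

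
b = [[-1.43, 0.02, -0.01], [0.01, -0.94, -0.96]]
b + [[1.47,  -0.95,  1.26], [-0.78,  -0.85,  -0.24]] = [[0.04,  -0.93,  1.25], [-0.77,  -1.79,  -1.2]]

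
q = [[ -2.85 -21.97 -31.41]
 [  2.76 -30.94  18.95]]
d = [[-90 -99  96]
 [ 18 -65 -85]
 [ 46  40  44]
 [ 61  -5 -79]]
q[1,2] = 18.95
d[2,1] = 40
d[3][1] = -5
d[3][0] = 61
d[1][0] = 18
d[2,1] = 40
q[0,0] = -2.85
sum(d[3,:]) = -23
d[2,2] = 44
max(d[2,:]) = 46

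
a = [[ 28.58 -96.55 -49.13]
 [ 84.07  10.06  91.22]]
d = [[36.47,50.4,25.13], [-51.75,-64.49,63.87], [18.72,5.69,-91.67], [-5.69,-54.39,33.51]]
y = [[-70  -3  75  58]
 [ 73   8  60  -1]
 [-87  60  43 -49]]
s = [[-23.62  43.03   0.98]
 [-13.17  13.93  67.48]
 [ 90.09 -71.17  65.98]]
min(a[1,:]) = 10.06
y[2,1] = 60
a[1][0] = 84.07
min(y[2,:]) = -87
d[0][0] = 36.47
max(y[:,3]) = 58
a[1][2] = 91.22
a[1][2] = 91.22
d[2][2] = -91.67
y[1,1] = 8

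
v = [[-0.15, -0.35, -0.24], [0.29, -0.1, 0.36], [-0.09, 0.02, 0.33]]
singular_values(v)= [0.6, 0.34, 0.25]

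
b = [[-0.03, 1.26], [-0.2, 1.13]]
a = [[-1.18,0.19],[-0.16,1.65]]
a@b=[[-0.0,  -1.27], [-0.33,  1.66]]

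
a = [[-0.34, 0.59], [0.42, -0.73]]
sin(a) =[[-0.28, 0.48], [0.34, -0.6]]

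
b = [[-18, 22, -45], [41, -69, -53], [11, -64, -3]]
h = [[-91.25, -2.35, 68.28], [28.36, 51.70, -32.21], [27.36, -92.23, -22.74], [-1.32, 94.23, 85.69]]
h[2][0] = 27.36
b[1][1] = -69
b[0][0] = -18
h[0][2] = 68.28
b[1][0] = 41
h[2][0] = 27.36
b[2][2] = -3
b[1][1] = -69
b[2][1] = -64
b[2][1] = -64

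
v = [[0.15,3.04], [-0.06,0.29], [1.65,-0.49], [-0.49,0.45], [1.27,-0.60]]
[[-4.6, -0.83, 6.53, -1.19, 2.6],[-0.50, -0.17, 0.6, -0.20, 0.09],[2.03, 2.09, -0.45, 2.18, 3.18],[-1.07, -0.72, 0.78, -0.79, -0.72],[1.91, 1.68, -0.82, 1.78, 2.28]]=v @ [[0.77, 1.17, 0.36, 1.19, 2.15], [-1.55, -0.33, 2.13, -0.45, 0.75]]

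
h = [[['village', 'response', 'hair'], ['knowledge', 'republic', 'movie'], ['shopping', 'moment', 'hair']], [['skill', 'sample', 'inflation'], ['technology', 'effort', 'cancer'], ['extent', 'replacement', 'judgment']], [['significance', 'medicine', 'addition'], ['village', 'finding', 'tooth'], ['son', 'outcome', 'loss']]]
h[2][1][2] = 'tooth'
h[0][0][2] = 'hair'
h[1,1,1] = 'effort'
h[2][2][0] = 'son'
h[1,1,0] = 'technology'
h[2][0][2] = 'addition'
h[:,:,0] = [['village', 'knowledge', 'shopping'], ['skill', 'technology', 'extent'], ['significance', 'village', 'son']]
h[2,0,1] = 'medicine'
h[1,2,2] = 'judgment'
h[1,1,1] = 'effort'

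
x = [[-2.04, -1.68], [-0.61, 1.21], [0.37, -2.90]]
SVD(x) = [[0.56,0.81],  [-0.30,0.40],  [0.77,-0.44]] @ diag([3.6068957414712175, 2.0874393668216564]) @ [[-0.19, -0.98], [-0.98, 0.19]]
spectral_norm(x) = 3.61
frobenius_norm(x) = 4.17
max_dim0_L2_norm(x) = 3.56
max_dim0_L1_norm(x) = 5.79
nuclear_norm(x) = 5.69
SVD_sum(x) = [[-0.39, -2.00], [0.20, 1.05], [-0.53, -2.73]] + [[-1.65, 0.32], [-0.81, 0.16], [0.90, -0.17]]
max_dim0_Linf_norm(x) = 2.9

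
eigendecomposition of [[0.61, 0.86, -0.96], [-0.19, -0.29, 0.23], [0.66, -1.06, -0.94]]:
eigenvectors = [[0.72+0.00j, (0.72-0j), (0.77+0j)], [(-0.17+0.02j), -0.17-0.02j, 0.02+0.00j], [0.48-0.47j, (0.48+0.47j), (0.64+0j)]]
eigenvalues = [(-0.22+0.66j), (-0.22-0.66j), (-0.18+0j)]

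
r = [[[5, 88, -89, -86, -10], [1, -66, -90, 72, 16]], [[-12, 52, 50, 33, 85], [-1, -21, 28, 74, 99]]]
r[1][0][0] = -12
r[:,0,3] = [-86, 33]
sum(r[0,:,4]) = 6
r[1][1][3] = 74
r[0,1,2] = -90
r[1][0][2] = 50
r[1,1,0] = -1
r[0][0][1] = 88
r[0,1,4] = 16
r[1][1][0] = -1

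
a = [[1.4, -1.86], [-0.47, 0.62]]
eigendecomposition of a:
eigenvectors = [[0.95, 0.80], [-0.32, 0.60]]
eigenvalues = [2.02, -0.0]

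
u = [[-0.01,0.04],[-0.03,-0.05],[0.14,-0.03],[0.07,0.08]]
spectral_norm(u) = 0.16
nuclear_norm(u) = 0.27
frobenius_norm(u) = 0.19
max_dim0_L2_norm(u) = 0.16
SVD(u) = [[-0.02,  0.39], [-0.24,  -0.42], [0.83,  -0.51], [0.51,  0.64]] @ diag([0.1610283837496185, 0.1047370976635576]) @ [[0.99, 0.17], [-0.17, 0.99]]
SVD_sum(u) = [[-0.0, -0.0],[-0.04, -0.01],[0.13, 0.02],[0.08, 0.01]] + [[-0.01, 0.04], [0.01, -0.04], [0.01, -0.05], [-0.01, 0.07]]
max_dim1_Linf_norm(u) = 0.14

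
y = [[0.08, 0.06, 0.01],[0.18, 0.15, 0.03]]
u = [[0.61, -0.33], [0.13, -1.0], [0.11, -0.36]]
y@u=[[0.06, -0.09], [0.13, -0.22]]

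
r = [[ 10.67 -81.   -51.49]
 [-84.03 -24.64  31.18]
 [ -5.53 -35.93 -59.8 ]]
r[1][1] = -24.64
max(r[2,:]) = -5.53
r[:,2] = [-51.49, 31.18, -59.8]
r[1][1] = -24.64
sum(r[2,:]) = -101.25999999999999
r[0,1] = -81.0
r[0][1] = -81.0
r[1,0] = -84.03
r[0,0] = 10.67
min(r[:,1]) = -81.0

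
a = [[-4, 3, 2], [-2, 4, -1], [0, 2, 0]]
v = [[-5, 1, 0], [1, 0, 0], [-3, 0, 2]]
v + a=[[-9, 4, 2], [-1, 4, -1], [-3, 2, 2]]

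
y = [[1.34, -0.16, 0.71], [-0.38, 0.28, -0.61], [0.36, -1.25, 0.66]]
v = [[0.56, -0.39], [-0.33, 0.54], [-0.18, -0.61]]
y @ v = [[0.68,-1.04], [-0.20,0.67], [0.50,-1.22]]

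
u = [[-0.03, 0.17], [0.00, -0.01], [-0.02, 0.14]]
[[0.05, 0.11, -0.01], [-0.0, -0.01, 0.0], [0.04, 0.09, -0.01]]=u@[[0.39, -0.18, -0.16],[0.34, 0.59, -0.07]]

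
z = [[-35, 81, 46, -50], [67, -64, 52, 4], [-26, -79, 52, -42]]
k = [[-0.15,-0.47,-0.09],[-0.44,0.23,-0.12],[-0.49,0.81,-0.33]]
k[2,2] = -0.329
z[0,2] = 46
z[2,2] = 52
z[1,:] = [67, -64, 52, 4]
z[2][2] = 52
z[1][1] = -64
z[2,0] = -26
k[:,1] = [-0.469, 0.226, 0.81]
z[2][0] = -26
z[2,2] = 52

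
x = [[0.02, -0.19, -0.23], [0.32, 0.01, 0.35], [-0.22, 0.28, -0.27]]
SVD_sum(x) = [[-0.07, 0.03, -0.09],[0.28, -0.10, 0.35],[-0.24, 0.09, -0.31]] + [[0.04, -0.24, -0.10], [-0.01, 0.09, 0.03], [-0.03, 0.17, 0.07]] + [[0.06, 0.02, -0.04],[0.06, 0.02, -0.04],[0.05, 0.02, -0.03]]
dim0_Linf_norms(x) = [0.32, 0.28, 0.35]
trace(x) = -0.24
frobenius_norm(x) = 0.72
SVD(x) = [[0.20, -0.78, -0.59], [-0.74, 0.28, -0.61], [0.64, 0.56, -0.52]] @ diag([0.6219822977080628, 0.336221394219197, 0.11913519801930068]) @ [[-0.6, 0.22, -0.77], [-0.15, 0.92, 0.38], [-0.78, -0.34, 0.52]]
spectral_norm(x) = 0.62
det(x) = -0.02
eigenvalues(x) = [(-0.52+0j), (0.14+0.17j), (0.14-0.17j)]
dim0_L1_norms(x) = [0.56, 0.48, 0.85]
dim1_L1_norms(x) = [0.44, 0.68, 0.77]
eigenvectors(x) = [[(-0.13+0j), (0.75+0j), (0.75-0j)], [(0.6+0j), 0.05-0.48j, 0.05+0.48j], [-0.79+0.00j, -0.43-0.15j, -0.43+0.15j]]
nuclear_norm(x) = 1.08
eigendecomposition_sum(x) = [[(-0.04+0j), 0.02-0.00j, -0.06+0.00j], [(0.18-0j), (-0.09+0j), (0.29-0j)], [(-0.23+0j), 0.12-0.00j, (-0.39+0j)]] + [[0.03+0.11j, (-0.1+0.09j), -0.08+0.05j], [(0.07-0.01j), (0.05+0.07j), (0.03+0.06j)], [0.01-0.07j, (0.08-0.03j), (0.06-0.01j)]] + [[(0.03-0.11j), -0.10-0.09j, (-0.08-0.05j)], [0.07+0.01j, 0.05-0.07j, 0.03-0.06j], [(0.01+0.07j), 0.08+0.03j, 0.06+0.01j]]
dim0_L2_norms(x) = [0.39, 0.34, 0.5]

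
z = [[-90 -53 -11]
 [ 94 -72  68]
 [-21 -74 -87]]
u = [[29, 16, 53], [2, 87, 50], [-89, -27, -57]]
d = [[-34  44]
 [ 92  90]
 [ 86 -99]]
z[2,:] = [-21, -74, -87]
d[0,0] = -34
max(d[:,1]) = 90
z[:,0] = [-90, 94, -21]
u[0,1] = 16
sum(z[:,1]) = -199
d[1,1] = 90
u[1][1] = 87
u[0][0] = 29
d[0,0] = -34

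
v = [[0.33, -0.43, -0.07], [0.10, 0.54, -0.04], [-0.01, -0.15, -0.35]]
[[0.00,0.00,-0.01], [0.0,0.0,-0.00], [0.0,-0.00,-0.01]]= v @ [[0.0, 0.01, -0.02], [-0.0, -0.0, 0.00], [-0.00, -0.0, 0.02]]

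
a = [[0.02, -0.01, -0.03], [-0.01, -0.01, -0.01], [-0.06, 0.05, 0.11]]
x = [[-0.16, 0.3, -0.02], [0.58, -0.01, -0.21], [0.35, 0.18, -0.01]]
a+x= [[-0.14,  0.29,  -0.05], [0.57,  -0.02,  -0.22], [0.29,  0.23,  0.10]]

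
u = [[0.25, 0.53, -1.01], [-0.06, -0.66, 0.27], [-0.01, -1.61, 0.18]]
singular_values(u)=[1.93, 0.88, 0.0]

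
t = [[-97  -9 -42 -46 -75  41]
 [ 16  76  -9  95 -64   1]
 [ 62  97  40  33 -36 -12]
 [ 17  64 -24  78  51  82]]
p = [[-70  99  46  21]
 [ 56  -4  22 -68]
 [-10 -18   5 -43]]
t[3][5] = 82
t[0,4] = -75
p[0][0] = -70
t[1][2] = -9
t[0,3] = -46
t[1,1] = 76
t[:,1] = [-9, 76, 97, 64]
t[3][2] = -24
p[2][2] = 5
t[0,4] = -75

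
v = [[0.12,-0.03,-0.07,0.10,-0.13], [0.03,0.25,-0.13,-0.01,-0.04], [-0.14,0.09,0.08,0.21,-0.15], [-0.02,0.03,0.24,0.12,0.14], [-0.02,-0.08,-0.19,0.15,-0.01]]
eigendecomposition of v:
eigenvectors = [[(-0.36+0j), -0.19-0.09j, (-0.19+0.09j), (-0.6+0j), -0.60-0.00j], [(-0.13+0j), (0.59+0j), (0.59-0j), (-0.09-0.16j), (-0.09+0.16j)], [-0.54+0.00j, -0.02-0.50j, -0.02+0.50j, -0.26-0.25j, -0.26+0.25j], [0.46+0.00j, -0.35-0.35j, (-0.35+0.35j), (-0.31+0.29j), -0.31-0.29j], [(-0.59+0j), -0.24+0.24j, (-0.24-0.24j), (0.19+0.52j), 0.19-0.52j]]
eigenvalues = [(-0.33+0j), (0.27+0.1j), (0.27-0.1j), (0.18+0.03j), (0.18-0.03j)]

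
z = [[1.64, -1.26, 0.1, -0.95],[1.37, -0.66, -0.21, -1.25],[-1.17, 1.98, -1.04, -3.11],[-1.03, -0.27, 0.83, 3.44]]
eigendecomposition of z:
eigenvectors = [[(0.24+0j), (-0.31-0.11j), (-0.31+0.11j), 0.33+0.00j], [0.28+0.00j, -0.17+0.14j, (-0.17-0.14j), (0.53+0j)], [(0.59+0j), 0.86+0.00j, (0.86-0j), 0.78+0.00j], [(-0.72+0j), (-0.3-0.1j), (-0.3+0.1j), -0.05+0.00j]]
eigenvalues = [(3.21+0j), (0.09+0.82j), (0.09-0.82j), (-0+0j)]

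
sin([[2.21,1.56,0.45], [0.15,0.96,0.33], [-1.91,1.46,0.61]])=[[1.1,  -0.41,  -0.19], [0.28,  0.58,  0.19], [-0.28,  2.33,  0.84]]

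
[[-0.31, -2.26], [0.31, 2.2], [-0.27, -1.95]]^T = [[-0.31, 0.31, -0.27], [-2.26, 2.2, -1.95]]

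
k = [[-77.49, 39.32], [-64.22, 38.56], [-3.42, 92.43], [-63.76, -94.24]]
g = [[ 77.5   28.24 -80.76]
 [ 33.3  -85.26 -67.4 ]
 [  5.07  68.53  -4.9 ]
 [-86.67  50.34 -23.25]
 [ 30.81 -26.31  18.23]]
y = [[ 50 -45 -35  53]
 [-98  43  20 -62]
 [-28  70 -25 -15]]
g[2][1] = 68.53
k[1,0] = -64.22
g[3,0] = -86.67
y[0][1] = -45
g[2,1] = 68.53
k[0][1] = 39.32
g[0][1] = 28.24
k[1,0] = -64.22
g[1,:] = [33.3, -85.26, -67.4]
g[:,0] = [77.5, 33.3, 5.07, -86.67, 30.81]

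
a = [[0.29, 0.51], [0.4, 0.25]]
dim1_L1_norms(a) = [0.8, 0.65]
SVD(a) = [[-0.79, -0.62],[-0.62, 0.79]] @ diag([0.7309842629911322, 0.179894433652938]) @ [[-0.65, -0.76], [0.76, -0.65]]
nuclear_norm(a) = 0.91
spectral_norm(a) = 0.73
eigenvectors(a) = [[0.76, -0.73], [0.65, 0.68]]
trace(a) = 0.54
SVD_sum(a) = [[0.37,0.44], [0.29,0.34]] + [[-0.08, 0.07], [0.11, -0.09]]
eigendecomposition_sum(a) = [[0.38,0.41],[0.32,0.35]] + [[-0.09, 0.1], [0.08, -0.1]]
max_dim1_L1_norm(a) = 0.8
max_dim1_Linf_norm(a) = 0.51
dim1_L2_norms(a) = [0.59, 0.47]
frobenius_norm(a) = 0.75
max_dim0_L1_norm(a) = 0.76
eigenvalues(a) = [0.72, -0.18]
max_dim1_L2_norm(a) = 0.59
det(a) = -0.13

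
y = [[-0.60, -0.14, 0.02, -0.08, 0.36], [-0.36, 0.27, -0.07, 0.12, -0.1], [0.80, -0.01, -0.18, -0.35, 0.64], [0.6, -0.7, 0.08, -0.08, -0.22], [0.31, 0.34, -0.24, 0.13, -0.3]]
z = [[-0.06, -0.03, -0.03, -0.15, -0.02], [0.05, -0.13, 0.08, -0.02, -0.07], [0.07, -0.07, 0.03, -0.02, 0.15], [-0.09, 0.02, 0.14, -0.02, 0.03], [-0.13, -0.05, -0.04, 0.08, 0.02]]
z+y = [[-0.66, -0.17, -0.01, -0.23, 0.34], [-0.31, 0.14, 0.01, 0.10, -0.17], [0.87, -0.08, -0.15, -0.37, 0.79], [0.51, -0.68, 0.22, -0.10, -0.19], [0.18, 0.29, -0.28, 0.21, -0.28]]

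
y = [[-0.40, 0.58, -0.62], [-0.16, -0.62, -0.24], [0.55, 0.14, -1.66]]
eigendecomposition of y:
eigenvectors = [[-0.35+0.00j, (0.77+0j), 0.77-0.00j], [(-0.35+0j), (0.08+0.48j), 0.08-0.48j], [(-0.87+0j), 0.39-0.10j, 0.39+0.10j]]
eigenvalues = [(-1.39+0j), (-0.65+0.44j), (-0.65-0.44j)]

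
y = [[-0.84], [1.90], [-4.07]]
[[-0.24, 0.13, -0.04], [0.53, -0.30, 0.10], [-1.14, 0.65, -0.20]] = y @ [[0.28,-0.16,0.05]]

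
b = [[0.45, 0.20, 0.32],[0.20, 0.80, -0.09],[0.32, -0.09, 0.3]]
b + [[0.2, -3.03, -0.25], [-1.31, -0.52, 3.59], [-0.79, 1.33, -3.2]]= [[0.65,-2.83,0.07], [-1.11,0.28,3.5], [-0.47,1.24,-2.90]]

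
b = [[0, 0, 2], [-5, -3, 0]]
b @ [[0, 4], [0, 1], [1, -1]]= [[2, -2], [0, -23]]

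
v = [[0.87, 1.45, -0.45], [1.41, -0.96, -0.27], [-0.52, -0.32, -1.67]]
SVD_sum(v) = [[0.43, 0.75, 0.65], [-0.11, -0.19, -0.16], [-0.57, -0.99, -0.86]] + [[-0.3, 0.27, -0.11],[1.12, -1.00, 0.41],[-0.44, 0.39, -0.16]] + [[0.74, 0.43, -0.99], [0.39, 0.23, -0.52], [0.49, 0.28, -0.65]]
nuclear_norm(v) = 5.25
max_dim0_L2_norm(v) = 1.77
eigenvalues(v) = [1.75, -1.73, -1.78]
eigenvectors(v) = [[0.87, 0.47, -0.14],[0.47, -0.67, 0.52],[-0.18, 0.57, 0.84]]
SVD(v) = [[-0.60, 0.24, 0.76], [0.15, -0.9, 0.40], [0.79, 0.35, 0.5]] @ diag([1.8141118066000355, 1.727616817037215, 1.711881563264399]) @ [[-0.40, -0.69, -0.60], [-0.72, 0.64, -0.26], [0.57, 0.33, -0.75]]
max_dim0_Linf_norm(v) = 1.67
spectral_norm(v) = 1.81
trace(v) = -1.76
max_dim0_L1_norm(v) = 2.8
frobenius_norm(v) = 3.03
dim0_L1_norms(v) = [2.8, 2.73, 2.39]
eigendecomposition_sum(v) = [[1.31, 0.73, -0.23], [0.71, 0.39, -0.12], [-0.27, -0.15, 0.05]] + [[-0.40, 0.57, -0.43], [0.56, -0.81, 0.6], [-0.48, 0.7, -0.52]] + [[-0.04, 0.15, 0.21], [0.14, -0.54, -0.75], [0.23, -0.87, -1.2]]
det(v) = 5.37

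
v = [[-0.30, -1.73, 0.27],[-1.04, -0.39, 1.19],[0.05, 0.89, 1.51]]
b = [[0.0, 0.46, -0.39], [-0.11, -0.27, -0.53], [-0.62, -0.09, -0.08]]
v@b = [[0.02,0.30,1.01], [-0.69,-0.48,0.52], [-1.03,-0.35,-0.61]]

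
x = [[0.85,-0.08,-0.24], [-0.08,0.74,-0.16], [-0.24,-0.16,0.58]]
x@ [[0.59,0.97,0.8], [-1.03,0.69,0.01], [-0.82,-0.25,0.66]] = [[0.78, 0.83, 0.52], [-0.68, 0.47, -0.16], [-0.45, -0.49, 0.19]]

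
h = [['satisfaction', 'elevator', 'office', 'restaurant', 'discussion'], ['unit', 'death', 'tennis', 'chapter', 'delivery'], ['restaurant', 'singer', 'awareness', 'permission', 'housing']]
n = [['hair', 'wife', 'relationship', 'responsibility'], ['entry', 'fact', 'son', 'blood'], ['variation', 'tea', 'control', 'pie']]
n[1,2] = 'son'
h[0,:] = ['satisfaction', 'elevator', 'office', 'restaurant', 'discussion']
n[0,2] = 'relationship'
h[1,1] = 'death'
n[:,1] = ['wife', 'fact', 'tea']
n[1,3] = 'blood'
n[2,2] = 'control'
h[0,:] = ['satisfaction', 'elevator', 'office', 'restaurant', 'discussion']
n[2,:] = ['variation', 'tea', 'control', 'pie']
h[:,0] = ['satisfaction', 'unit', 'restaurant']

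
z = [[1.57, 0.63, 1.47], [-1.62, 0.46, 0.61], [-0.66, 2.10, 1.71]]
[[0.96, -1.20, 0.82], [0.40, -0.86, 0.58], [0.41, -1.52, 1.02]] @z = [[2.91,1.77,2.08], [1.64,1.07,1.06], [2.43,1.7,1.42]]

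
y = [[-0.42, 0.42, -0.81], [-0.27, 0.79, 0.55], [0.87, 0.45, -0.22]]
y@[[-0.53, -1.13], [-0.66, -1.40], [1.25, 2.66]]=[[-1.07, -2.27], [0.31, 0.66], [-1.03, -2.2]]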